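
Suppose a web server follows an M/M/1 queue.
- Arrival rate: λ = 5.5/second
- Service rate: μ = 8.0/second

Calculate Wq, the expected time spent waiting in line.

First, compute utilization: ρ = λ/μ = 5.5/8.0 = 0.6875
For M/M/1: Wq = λ/(μ(μ-λ))
Wq = 5.5/(8.0 × (8.0-5.5))
Wq = 5.5/(8.0 × 2.50)
Wq = 0.2750 seconds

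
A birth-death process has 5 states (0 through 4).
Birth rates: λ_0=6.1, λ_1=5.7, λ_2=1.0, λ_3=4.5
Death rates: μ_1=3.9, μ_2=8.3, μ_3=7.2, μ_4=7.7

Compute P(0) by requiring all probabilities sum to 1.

Ratios P(n)/P(0) = (λ₀···λₙ₋₁)/(μ₁···μₙ):
P(1)/P(0) = (6.1)/(3.9) = 1.5641
P(2)/P(0) = (6.1×5.7)/(3.9×8.3) = 1.0741
P(3)/P(0) = (6.1×5.7×1.0)/(3.9×8.3×7.2) = 0.1492
P(4)/P(0) = (6.1×5.7×1.0×4.5)/(3.9×8.3×7.2×7.7) = 0.08719

Normalization: ∑ P(n) = 1
P(0) × (1.0000 + 1.5641 + 1.0741 + 0.1492 + 0.08719) = 1
P(0) × 3.8746 = 1
P(0) = 1/3.8746 = 0.2581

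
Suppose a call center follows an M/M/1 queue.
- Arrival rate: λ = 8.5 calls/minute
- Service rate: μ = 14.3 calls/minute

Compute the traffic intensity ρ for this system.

Server utilization: ρ = λ/μ
ρ = 8.5/14.3 = 0.5944
The server is busy 59.44% of the time.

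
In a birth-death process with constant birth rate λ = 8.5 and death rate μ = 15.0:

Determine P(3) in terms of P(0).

For constant rates: P(n)/P(0) = (λ/μ)^n
P(3)/P(0) = (8.5/15.0)^3 = 0.5667^3 = 0.1820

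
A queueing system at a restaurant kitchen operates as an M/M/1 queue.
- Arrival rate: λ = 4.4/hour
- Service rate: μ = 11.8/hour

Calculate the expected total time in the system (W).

First, compute utilization: ρ = λ/μ = 4.4/11.8 = 0.3729
For M/M/1: W = 1/(μ-λ)
W = 1/(11.8-4.4) = 1/7.40
W = 0.1351 hours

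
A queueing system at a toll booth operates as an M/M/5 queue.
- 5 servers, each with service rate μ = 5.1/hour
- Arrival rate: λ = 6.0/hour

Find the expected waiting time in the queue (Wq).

Traffic intensity: ρ = λ/(cμ) = 6.0/(5×5.1) = 0.2353
Since ρ = 0.2353 < 1, system is stable.
Offered load a = λ/μ = cρ = 6.0/5.1 = 1.1765
P₀ = [ Σₙ₌₀^4 aⁿ/n! + a^5/(5!(1-ρ)) ]⁻¹
Σ = a^0/0! + a^1/1! + a^2/2! + a^3/3! + a^4/4! = 1.0000 + 1.1765 + 0.6920 + 0.2714 + 0.07982 = 3.2197
a^5/(5!(1-ρ)) = 2.2537/(120 × 0.7647) = 0.02456
P₀ = 1/(3.2197 + 0.02456) = 0.3082
Lq = P₀·a^5·ρ / (5!(1-ρ)²) = 0.3082 × 2.2537 × 0.2353 / (120 × 0.5848) = 0.002329
Wq = Lq/λ = 0.002329/6.0 = 0.0003882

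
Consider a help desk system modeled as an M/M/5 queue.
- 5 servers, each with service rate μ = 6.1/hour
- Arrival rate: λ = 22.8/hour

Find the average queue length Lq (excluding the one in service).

Traffic intensity: ρ = λ/(cμ) = 22.8/(5×6.1) = 0.7475
Since ρ = 0.7475 < 1, system is stable.
Offered load a = λ/μ = cρ = 22.8/6.1 = 3.7377
P₀ = [ Σₙ₌₀^4 aⁿ/n! + a^5/(5!(1-ρ)) ]⁻¹
Σ = a^0/0! + a^1/1! + a^2/2! + a^3/3! + a^4/4! = 1.0000 + 3.7377 + 6.9852 + 8.7029 + 8.1322 = 28.5580
a^5/(5!(1-ρ)) = 729.4996/(120 × 0.252459) = 24.0798
P₀ = 1/(28.5580 + 24.0798) = 0.01900
Lq = P₀·a^5·ρ / (5!(1-ρ)²) = 0.01900 × 729.4996 × 0.7475 / (120 × 0.06374) = 1.3546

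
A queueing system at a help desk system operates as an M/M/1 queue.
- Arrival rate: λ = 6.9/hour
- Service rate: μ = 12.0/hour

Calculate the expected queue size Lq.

ρ = λ/μ = 6.9/12.0 = 0.5750
For M/M/1: Lq = λ²/(μ(μ-λ))
Lq = 47.61/(12.0 × 5.10)
Lq = 0.7779 tickets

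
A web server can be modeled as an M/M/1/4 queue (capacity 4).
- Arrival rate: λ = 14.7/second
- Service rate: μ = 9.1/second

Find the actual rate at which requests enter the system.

ρ = λ/μ = 14.7/9.1 = 1.61538
P₀ = (1-ρ)/(1-ρ^(K+1)) = (1-1.61538)/(1-1.61538^5) = -0.6154/-9.9995 = 0.06154
P_K = P₀×ρ^K = 0.06154 × 1.61538^4 = 0.06154 × 6.8092 = 0.4190
λ_eff = λ(1-P_K) = 14.7 × (1 - 0.41905) = 14.7 × 0.58095 = 8.5400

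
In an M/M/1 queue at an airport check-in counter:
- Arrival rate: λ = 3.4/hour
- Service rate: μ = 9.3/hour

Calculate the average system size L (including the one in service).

ρ = λ/μ = 3.4/9.3 = 0.3656
For M/M/1: L = λ/(μ-λ)
L = 3.4/(9.3-3.4) = 3.4/5.90
L = 0.5763 passengers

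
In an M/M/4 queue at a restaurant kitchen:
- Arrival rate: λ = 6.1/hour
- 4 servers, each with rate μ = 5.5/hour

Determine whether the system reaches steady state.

Stability requires ρ = λ/(cμ) < 1
ρ = 6.1/(4 × 5.5) = 6.1/22.00 = 0.2773
Since 0.2773 < 1, the system is STABLE.
The servers are busy 27.73% of the time.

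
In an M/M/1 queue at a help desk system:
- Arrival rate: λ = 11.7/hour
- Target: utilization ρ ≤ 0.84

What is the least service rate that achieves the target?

ρ = λ/μ, so μ = λ/ρ
μ ≥ 11.7/0.84 = 13.9286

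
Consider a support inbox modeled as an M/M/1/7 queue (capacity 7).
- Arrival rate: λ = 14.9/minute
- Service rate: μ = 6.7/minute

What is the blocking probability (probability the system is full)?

ρ = λ/μ = 14.9/6.7 = 2.2239
P₀ = (1-ρ)/(1-ρ^(K+1)) = (1-2.2239)/(1-2.2239^8) = -1.2239/-597.3042 = 0.002049
P_K = P₀×ρ^K = 0.002049 × 2.2239^7 = 0.002049 × 269.0338 = 0.5513
Blocking probability = 55.13%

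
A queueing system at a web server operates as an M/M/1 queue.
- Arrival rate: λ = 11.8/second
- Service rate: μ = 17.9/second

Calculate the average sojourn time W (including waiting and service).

First, compute utilization: ρ = λ/μ = 11.8/17.9 = 0.6592
For M/M/1: W = 1/(μ-λ)
W = 1/(17.9-11.8) = 1/6.10
W = 0.1639 seconds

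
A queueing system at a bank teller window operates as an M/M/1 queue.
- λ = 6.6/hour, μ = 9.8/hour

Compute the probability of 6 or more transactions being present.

ρ = λ/μ = 6.6/9.8 = 0.67347
P(N ≥ n) = ρⁿ
P(N ≥ 6) = 0.67347^6
P(N ≥ 6) = 0.09331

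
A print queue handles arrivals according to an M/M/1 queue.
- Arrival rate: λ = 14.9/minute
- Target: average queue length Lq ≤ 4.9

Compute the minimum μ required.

For M/M/1: Lq = λ²/(μ(μ-λ))
Need Lq ≤ 4.9, i.e. μ(μ-λ) ≥ λ²/4.9
μ² - 14.9μ - 222.01/4.9 ≥ 0  →  μ² - 14.9μ - 45.308163 ≥ 0
Quadratic formula (positive root): μ = [λ + √(λ² + 4×45.308163)]/2
Discriminant: 222.01 + 4×45.308163 = 403.24265, √403.24265 = 20.080903
μ ≥ (14.9 + 20.080903)/2 = 17.4905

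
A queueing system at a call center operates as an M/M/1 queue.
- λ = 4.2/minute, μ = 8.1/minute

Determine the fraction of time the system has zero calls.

ρ = λ/μ = 4.2/8.1 = 0.5185
P(0) = 1 - ρ = 1 - 0.5185 = 0.4815
The server is idle 48.15% of the time.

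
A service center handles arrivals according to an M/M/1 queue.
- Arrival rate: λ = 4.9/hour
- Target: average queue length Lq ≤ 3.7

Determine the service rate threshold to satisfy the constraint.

For M/M/1: Lq = λ²/(μ(μ-λ))
Need Lq ≤ 3.7, i.e. μ(μ-λ) ≥ λ²/3.7
μ² - 4.9μ - 24.01/3.7 ≥ 0  →  μ² - 4.9μ - 6.4892 ≥ 0
Quadratic formula (positive root): μ = [λ + √(λ² + 4×6.4892)]/2
Discriminant: 24.01 + 4×6.4892 = 49.9668, √49.9668 = 7.0687
μ ≥ (4.9 + 7.0687)/2 = 5.9844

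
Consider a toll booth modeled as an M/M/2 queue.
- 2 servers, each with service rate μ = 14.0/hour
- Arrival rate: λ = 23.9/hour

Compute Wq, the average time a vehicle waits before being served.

Traffic intensity: ρ = λ/(cμ) = 23.9/(2×14.0) = 0.8536
Since ρ = 0.8536 < 1, system is stable.
Offered load a = λ/μ = cρ = 23.9/14.0 = 1.7071
P₀ = [ Σₙ₌₀^1 aⁿ/n! + a^2/(2!(1-ρ)) ]⁻¹
Σ = a^0/0! + a^1/1! = 1.0000 + 1.7071 = 2.7071
a^2/(2!(1-ρ)) = 2.91434/(2 × 0.146429) = 9.9514
P₀ = 1/(2.7071 + 9.9514) = 0.07900
Lq = P₀·a^2·ρ / (2!(1-ρ)²) = 0.078998 × 2.9143 × 0.85357 / (2 × 0.021441) = 4.5826
Wq = Lq/λ = 4.5826/23.9 = 0.1917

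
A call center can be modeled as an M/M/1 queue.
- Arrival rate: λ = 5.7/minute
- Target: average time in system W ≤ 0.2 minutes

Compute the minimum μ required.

For M/M/1: W = 1/(μ-λ)
Need W ≤ 0.2, so 1/(μ-λ) ≤ 0.2
μ - λ ≥ 1/0.2 = 5.0000
μ ≥ 5.7 + 5.0000 = 10.7000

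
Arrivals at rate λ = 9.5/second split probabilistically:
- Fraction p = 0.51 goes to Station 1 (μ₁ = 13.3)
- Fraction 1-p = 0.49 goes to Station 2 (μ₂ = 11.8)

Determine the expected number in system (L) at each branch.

Effective rates: λ₁ = 9.5×0.51 = 4.845, λ₂ = 9.5×0.49 = 4.655
Station 1: ρ₁ = 4.845/13.3 = 0.36429, L₁ = ρ₁/(1-ρ₁) = 0.36429/(1-0.36429) = 0.5730
Station 2: ρ₂ = 4.655/11.8 = 0.3945, L₂ = ρ₂/(1-ρ₂) = 0.3945/(1-0.3945) = 0.6515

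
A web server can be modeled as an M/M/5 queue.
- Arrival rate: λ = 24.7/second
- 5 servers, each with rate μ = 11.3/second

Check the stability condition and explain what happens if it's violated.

Stability requires ρ = λ/(cμ) < 1
ρ = 24.7/(5 × 11.3) = 24.7/56.50 = 0.4372
Since 0.4372 < 1, the system is STABLE.
The servers are busy 43.72% of the time.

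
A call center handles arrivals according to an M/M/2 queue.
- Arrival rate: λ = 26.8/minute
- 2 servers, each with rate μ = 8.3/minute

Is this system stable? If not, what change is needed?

Stability requires ρ = λ/(cμ) < 1
ρ = 26.8/(2 × 8.3) = 26.8/16.60 = 1.6145
Since 1.6145 ≥ 1, the system is UNSTABLE.
Need c > λ/μ = 26.8/8.3 = 3.23.
Minimum servers needed: c = 4.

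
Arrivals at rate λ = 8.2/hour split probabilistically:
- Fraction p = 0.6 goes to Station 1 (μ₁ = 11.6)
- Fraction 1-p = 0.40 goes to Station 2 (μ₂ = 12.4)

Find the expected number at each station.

Effective rates: λ₁ = 8.2×0.6 = 4.92, λ₂ = 8.2×0.40 = 3.28
Station 1: ρ₁ = 4.92/11.6 = 0.42414, L₁ = ρ₁/(1-ρ₁) = 0.42414/(1-0.42414) = 0.7365
Station 2: ρ₂ = 3.28/12.4 = 0.2645, L₂ = ρ₂/(1-ρ₂) = 0.2645/(1-0.2645) = 0.3596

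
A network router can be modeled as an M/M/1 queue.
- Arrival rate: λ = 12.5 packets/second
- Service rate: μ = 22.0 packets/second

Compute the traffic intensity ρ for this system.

Server utilization: ρ = λ/μ
ρ = 12.5/22.0 = 0.5682
The server is busy 56.82% of the time.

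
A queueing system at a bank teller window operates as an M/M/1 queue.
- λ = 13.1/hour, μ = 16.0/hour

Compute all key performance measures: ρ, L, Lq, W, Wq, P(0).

Step 1: ρ = λ/μ = 13.1/16.0 = 0.8187
Step 2: L = λ/(μ-λ) = 13.1/2.90 = 4.5172
Step 3: Lq = λ²/(μ(μ-λ)) = 171.61/(16.0×2.90) = 3.6985
Step 4: W = 1/(μ-λ) = 1/2.90 = 0.344828
Step 5: Wq = λ/(μ(μ-λ)) = 13.1/(16.0×2.90) = 0.2823
Step 6: P(0) = 1-ρ = 0.1813
Verify: L = λW = 13.1×0.344828 = 4.5172 ✔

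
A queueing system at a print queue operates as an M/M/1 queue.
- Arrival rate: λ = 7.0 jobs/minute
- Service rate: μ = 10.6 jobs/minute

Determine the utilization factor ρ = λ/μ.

Server utilization: ρ = λ/μ
ρ = 7.0/10.6 = 0.6604
The server is busy 66.04% of the time.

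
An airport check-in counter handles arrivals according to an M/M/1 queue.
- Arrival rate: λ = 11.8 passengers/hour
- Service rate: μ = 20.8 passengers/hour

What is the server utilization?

Server utilization: ρ = λ/μ
ρ = 11.8/20.8 = 0.5673
The server is busy 56.73% of the time.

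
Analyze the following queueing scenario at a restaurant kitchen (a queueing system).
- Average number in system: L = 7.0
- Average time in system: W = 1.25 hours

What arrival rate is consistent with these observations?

Little's Law: L = λW, so λ = L/W
λ = 7.0/1.25 = 5.6000 orders/hour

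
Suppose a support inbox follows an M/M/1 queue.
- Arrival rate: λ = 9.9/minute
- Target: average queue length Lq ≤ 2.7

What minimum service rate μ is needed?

For M/M/1: Lq = λ²/(μ(μ-λ))
Need Lq ≤ 2.7, i.e. μ(μ-λ) ≥ λ²/2.7
μ² - 9.9μ - 98.01/2.7 ≥ 0  →  μ² - 9.9μ - 36.3000 ≥ 0
Quadratic formula (positive root): μ = [λ + √(λ² + 4×36.3000)]/2
Discriminant: 98.01 + 4×36.3000 = 243.2100, √243.2100 = 15.5952
μ ≥ (9.9 + 15.5952)/2 = 12.7476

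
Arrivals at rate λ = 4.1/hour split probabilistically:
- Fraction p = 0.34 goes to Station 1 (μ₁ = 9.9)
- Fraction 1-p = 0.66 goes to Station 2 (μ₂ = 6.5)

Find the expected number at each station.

Effective rates: λ₁ = 4.1×0.34 = 1.394, λ₂ = 4.1×0.66 = 2.706
Station 1: ρ₁ = 1.394/9.9 = 0.1408, L₁ = ρ₁/(1-ρ₁) = 0.1408/(1-0.1408) = 0.1639
Station 2: ρ₂ = 2.706/6.5 = 0.4163, L₂ = ρ₂/(1-ρ₂) = 0.4163/(1-0.4163) = 0.7132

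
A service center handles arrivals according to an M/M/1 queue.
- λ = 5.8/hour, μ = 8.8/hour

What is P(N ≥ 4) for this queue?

ρ = λ/μ = 5.8/8.8 = 0.6591
P(N ≥ n) = ρⁿ
P(N ≥ 4) = 0.6591^4
P(N ≥ 4) = 0.1887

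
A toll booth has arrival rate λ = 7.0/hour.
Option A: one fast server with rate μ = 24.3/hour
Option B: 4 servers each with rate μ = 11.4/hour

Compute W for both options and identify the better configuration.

Option A: single server μ = 24.3 (M/M/1)
  ρ_A = 7.0/24.3 = 0.2881
  W_A = 1/(μ-λ) = 1/(24.3-7.0) = 1/17.30 = 0.05780

Option B: 4 servers μ = 11.4 (M/M/4)
  ρ_B = λ/(cμ) = 7.0/(4×11.4) = 0.1535
  Offered load a = λ/μ = cρ = 7.0/11.4 = 0.6140
  P₀ = [ Σₙ₌₀^3 aⁿ/n! + a^4/(4!(1-ρ)) ]⁻¹
  Σ = a^0/0! + a^1/1! + a^2/2! + a^3/3! = 1.0000 + 0.6140 + 0.1885 + 0.03859 = 1.8411
  a^4/(4!(1-ρ)) = 0.142158/(24 × 0.846491) = 0.006997
  P₀ = 1/(1.8411 + 0.006997) = 0.5411
  Lq = P₀·a^4·ρ / (4!(1-ρ)²) = 0.54109 × 0.14216 × 0.15351 / (24 × 0.71655) = 0.0006866
  Wq_B = Lq/λ = 0.0006866/7.0 = 0.00009809
  W_B = Wq_B + 1/μ = 0.00009809 + 0.08772 = 0.08782

Since W_A = 0.05780 < W_B = 0.08782, Option A (single fast server) has the shorter time in system.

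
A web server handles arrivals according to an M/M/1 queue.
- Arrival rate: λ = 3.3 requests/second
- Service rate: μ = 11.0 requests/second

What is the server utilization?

Server utilization: ρ = λ/μ
ρ = 3.3/11.0 = 0.3000
The server is busy 30.00% of the time.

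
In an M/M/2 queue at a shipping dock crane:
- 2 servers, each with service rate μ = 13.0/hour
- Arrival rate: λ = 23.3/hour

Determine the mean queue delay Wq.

Traffic intensity: ρ = λ/(cμ) = 23.3/(2×13.0) = 0.8962
Since ρ = 0.8962 < 1, system is stable.
Offered load a = λ/μ = cρ = 23.3/13.0 = 1.7923
P₀ = [ Σₙ₌₀^1 aⁿ/n! + a^2/(2!(1-ρ)) ]⁻¹
Σ = a^0/0! + a^1/1! = 1.0000 + 1.7923 = 2.7923
a^2/(2!(1-ρ)) = 3.21237/(2 × 0.103846) = 15.4670
P₀ = 1/(2.7923 + 15.4670) = 0.05477
Lq = P₀·a^2·ρ / (2!(1-ρ)²) = 0.05476673 × 3.212367 × 0.8961538 / (2 × 0.01078402) = 7.3099
Wq = Lq/λ = 7.3099/23.3 = 0.3137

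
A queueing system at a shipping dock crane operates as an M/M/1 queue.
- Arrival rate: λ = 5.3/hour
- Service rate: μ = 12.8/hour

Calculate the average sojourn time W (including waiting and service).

First, compute utilization: ρ = λ/μ = 5.3/12.8 = 0.4141
For M/M/1: W = 1/(μ-λ)
W = 1/(12.8-5.3) = 1/7.50
W = 0.1333 hours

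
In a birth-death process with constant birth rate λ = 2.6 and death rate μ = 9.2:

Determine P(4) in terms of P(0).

For constant rates: P(n)/P(0) = (λ/μ)^n
P(4)/P(0) = (2.6/9.2)^4 = 0.28261^4 = 0.006379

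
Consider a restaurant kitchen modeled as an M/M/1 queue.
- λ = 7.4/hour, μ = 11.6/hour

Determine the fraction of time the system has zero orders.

ρ = λ/μ = 7.4/11.6 = 0.6379
P(0) = 1 - ρ = 1 - 0.6379 = 0.3621
The server is idle 36.21% of the time.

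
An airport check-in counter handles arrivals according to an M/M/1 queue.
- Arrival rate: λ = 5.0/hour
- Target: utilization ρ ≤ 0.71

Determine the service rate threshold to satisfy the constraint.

ρ = λ/μ, so μ = λ/ρ
μ ≥ 5.0/0.71 = 7.0423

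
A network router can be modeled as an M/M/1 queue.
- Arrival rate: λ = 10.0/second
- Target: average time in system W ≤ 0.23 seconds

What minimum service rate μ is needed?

For M/M/1: W = 1/(μ-λ)
Need W ≤ 0.23, so 1/(μ-λ) ≤ 0.23
μ - λ ≥ 1/0.23 = 4.3478
μ ≥ 10.0 + 4.3478 = 14.3478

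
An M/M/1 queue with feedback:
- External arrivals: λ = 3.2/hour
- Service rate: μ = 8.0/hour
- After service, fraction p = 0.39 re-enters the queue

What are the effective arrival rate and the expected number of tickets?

Effective arrival rate: λ_eff = λ/(1-p) = 3.2/(1-0.39) = 3.2/0.61 = 5.2459
ρ = λ_eff/μ = 5.2459/8.0 = 0.65574
L = ρ/(1-ρ) = 0.65574/(1-0.65574) = 1.9048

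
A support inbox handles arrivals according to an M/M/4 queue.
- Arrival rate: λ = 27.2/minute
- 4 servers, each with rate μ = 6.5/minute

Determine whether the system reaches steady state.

Stability requires ρ = λ/(cμ) < 1
ρ = 27.2/(4 × 6.5) = 27.2/26.00 = 1.0462
Since 1.0462 ≥ 1, the system is UNSTABLE.
Need c > λ/μ = 27.2/6.5 = 4.18.
Minimum servers needed: c = 5.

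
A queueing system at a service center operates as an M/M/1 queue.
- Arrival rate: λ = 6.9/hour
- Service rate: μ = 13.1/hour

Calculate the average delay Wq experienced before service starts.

First, compute utilization: ρ = λ/μ = 6.9/13.1 = 0.5267
For M/M/1: Wq = λ/(μ(μ-λ))
Wq = 6.9/(13.1 × (13.1-6.9))
Wq = 6.9/(13.1 × 6.20)
Wq = 0.08495 hours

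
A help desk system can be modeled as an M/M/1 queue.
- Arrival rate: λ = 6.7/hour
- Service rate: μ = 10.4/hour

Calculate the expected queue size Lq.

ρ = λ/μ = 6.7/10.4 = 0.6442
For M/M/1: Lq = λ²/(μ(μ-λ))
Lq = 44.89/(10.4 × 3.70)
Lq = 1.1666 tickets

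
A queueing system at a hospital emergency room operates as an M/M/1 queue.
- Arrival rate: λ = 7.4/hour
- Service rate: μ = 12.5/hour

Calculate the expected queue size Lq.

ρ = λ/μ = 7.4/12.5 = 0.5920
For M/M/1: Lq = λ²/(μ(μ-λ))
Lq = 54.76/(12.5 × 5.10)
Lq = 0.8590 patients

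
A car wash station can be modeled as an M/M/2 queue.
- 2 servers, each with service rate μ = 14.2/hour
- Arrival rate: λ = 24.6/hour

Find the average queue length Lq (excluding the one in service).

Traffic intensity: ρ = λ/(cμ) = 24.6/(2×14.2) = 0.8662
Since ρ = 0.8662 < 1, system is stable.
Offered load a = λ/μ = cρ = 24.6/14.2 = 1.7324
P₀ = [ Σₙ₌₀^1 aⁿ/n! + a^2/(2!(1-ρ)) ]⁻¹
Σ = a^0/0! + a^1/1! = 1.0000 + 1.7324 = 2.7324
a^2/(2!(1-ρ)) = 3.00119/(2 × 0.133803) = 11.2150
P₀ = 1/(2.7324 + 11.2150) = 0.07170
Lq = P₀·a^2·ρ / (2!(1-ρ)²) = 0.0716981 × 3.00119 × 0.866197 / (2 × 0.0179032) = 5.2054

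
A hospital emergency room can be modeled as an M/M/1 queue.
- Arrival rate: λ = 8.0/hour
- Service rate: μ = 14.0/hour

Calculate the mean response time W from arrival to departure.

First, compute utilization: ρ = λ/μ = 8.0/14.0 = 0.5714
For M/M/1: W = 1/(μ-λ)
W = 1/(14.0-8.0) = 1/6.00
W = 0.1667 hours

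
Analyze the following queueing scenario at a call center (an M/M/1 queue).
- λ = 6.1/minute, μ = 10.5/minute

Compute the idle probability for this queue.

ρ = λ/μ = 6.1/10.5 = 0.5810
P(0) = 1 - ρ = 1 - 0.5810 = 0.4190
The server is idle 41.90% of the time.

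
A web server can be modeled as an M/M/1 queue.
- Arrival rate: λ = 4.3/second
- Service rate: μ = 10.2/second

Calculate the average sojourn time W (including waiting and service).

First, compute utilization: ρ = λ/μ = 4.3/10.2 = 0.4216
For M/M/1: W = 1/(μ-λ)
W = 1/(10.2-4.3) = 1/5.90
W = 0.1695 seconds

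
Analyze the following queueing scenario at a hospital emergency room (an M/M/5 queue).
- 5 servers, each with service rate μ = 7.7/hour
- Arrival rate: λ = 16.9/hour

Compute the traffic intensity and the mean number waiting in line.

Traffic intensity: ρ = λ/(cμ) = 16.9/(5×7.7) = 0.4390
Since ρ = 0.4390 < 1, system is stable.
Offered load a = λ/μ = cρ = 16.9/7.7 = 2.1948
P₀ = [ Σₙ₌₀^4 aⁿ/n! + a^5/(5!(1-ρ)) ]⁻¹
Σ = a^0/0! + a^1/1! + a^2/2! + a^3/3! + a^4/4! = 1.0000 + 2.1948 + 2.4086 + 1.7621 + 0.9669 = 8.3324
a^5/(5!(1-ρ)) = 50.9307/(120 × 0.5610) = 0.7565
P₀ = 1/(8.3324 + 0.7565) = 0.1100
Lq = P₀·a^5·ρ / (5!(1-ρ)²) = 0.11002 × 50.9307 × 0.43896 / (120 × 0.31476) = 0.06512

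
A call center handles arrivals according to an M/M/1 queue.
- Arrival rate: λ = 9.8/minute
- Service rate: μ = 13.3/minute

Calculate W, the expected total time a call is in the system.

First, compute utilization: ρ = λ/μ = 9.8/13.3 = 0.7368
For M/M/1: W = 1/(μ-λ)
W = 1/(13.3-9.8) = 1/3.50
W = 0.2857 minutes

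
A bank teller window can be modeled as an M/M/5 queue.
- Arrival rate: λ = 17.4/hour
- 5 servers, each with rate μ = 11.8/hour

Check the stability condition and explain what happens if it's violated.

Stability requires ρ = λ/(cμ) < 1
ρ = 17.4/(5 × 11.8) = 17.4/59.00 = 0.2949
Since 0.2949 < 1, the system is STABLE.
The servers are busy 29.49% of the time.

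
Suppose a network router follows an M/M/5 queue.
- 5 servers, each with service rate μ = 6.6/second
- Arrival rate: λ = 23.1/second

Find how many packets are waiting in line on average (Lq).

Traffic intensity: ρ = λ/(cμ) = 23.1/(5×6.6) = 0.7000
Since ρ = 0.7000 < 1, system is stable.
Offered load a = λ/μ = cρ = 23.1/6.6 = 3.5000
P₀ = [ Σₙ₌₀^4 aⁿ/n! + a^5/(5!(1-ρ)) ]⁻¹
Σ = a^0/0! + a^1/1! + a^2/2! + a^3/3! + a^4/4! = 1.0000 + 3.5000 + 6.1250 + 7.1458 + 6.2526 = 24.0234
a^5/(5!(1-ρ)) = 525.2188/(120 × 0.3000) = 14.5894
P₀ = 1/(24.0234 + 14.5894) = 0.02590
Lq = P₀·a^5·ρ / (5!(1-ρ)²) = 0.025898 × 525.2188 × 0.70000 / (120 × 0.090000) = 0.8816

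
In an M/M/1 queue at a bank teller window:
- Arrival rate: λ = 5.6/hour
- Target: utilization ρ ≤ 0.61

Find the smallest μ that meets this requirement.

ρ = λ/μ, so μ = λ/ρ
μ ≥ 5.6/0.61 = 9.1803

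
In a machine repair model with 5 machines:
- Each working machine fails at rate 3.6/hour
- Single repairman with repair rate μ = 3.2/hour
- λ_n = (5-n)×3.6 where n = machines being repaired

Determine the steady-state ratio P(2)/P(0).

P(2)/P(0) = ∏_{i=0}^{2-1} λ_i/μ_{i+1}
= (5-0)×3.6/3.2 × (5-1)×3.6/3.2
= 25.3125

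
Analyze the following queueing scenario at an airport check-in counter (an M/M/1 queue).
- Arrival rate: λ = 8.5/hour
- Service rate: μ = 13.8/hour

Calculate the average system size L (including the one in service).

ρ = λ/μ = 8.5/13.8 = 0.6159
For M/M/1: L = λ/(μ-λ)
L = 8.5/(13.8-8.5) = 8.5/5.30
L = 1.6038 passengers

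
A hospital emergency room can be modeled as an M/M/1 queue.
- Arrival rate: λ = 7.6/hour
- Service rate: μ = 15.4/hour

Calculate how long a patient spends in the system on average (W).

First, compute utilization: ρ = λ/μ = 7.6/15.4 = 0.4935
For M/M/1: W = 1/(μ-λ)
W = 1/(15.4-7.6) = 1/7.80
W = 0.1282 hours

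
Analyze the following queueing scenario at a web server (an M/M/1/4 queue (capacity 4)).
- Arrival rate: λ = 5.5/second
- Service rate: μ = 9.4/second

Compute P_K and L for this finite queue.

ρ = λ/μ = 5.5/9.4 = 0.5851
P₀ = (1-ρ)/(1-ρ^(K+1)) = (1-0.5851)/(1-0.5851^5) = 0.41490/0.93143 = 0.4454
P_K = P₀×ρ^K = 0.44545 × 0.5851^4 = 0.44545 × 0.11720 = 0.05221
Blocking probability P_4 = 0.05221 (5.22%)
L = ρ[1 - (K+1)ρ^K + Kρ^(K+1)] / [(1-ρ)(1-ρ^(K+1))]
L = 0.5851 × (1 - 5×0.1172 + 4×0.06857) / ((1 - 0.5851) × (1 - 0.06857)) = 1.0421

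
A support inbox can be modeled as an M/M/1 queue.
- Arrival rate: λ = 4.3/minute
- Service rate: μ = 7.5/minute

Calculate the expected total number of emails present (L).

ρ = λ/μ = 4.3/7.5 = 0.5733
For M/M/1: L = λ/(μ-λ)
L = 4.3/(7.5-4.3) = 4.3/3.20
L = 1.3437 emails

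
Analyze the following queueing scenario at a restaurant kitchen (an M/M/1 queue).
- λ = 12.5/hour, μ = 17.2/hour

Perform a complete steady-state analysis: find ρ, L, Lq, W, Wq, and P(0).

Step 1: ρ = λ/μ = 12.5/17.2 = 0.7267
Step 2: L = λ/(μ-λ) = 12.5/4.70 = 2.6596
Step 3: Lq = λ²/(μ(μ-λ)) = 156.25/(17.2×4.70) = 1.9328
Step 4: W = 1/(μ-λ) = 1/4.70 = 0.21277
Step 5: Wq = λ/(μ(μ-λ)) = 12.5/(17.2×4.70) = 0.1546
Step 6: P(0) = 1-ρ = 0.2733
Verify: L = λW = 12.5×0.21277 = 2.6596 ✔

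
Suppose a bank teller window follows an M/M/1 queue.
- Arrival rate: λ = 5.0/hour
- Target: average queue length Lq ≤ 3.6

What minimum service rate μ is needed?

For M/M/1: Lq = λ²/(μ(μ-λ))
Need Lq ≤ 3.6, i.e. μ(μ-λ) ≥ λ²/3.6
μ² - 5.0μ - 25.00/3.6 ≥ 0  →  μ² - 5.0μ - 6.94444 ≥ 0
Quadratic formula (positive root): μ = [λ + √(λ² + 4×6.94444)]/2
Discriminant: 25.00 + 4×6.94444 = 52.7778, √52.7778 = 7.2648
μ ≥ (5.0 + 7.2648)/2 = 6.1324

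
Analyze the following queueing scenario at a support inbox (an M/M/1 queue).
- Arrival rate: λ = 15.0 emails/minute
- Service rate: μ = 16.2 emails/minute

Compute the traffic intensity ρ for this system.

Server utilization: ρ = λ/μ
ρ = 15.0/16.2 = 0.9259
The server is busy 92.59% of the time.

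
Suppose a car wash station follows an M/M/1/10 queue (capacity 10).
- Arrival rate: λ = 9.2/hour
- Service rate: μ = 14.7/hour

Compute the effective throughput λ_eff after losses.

ρ = λ/μ = 9.2/14.7 = 0.62585
P₀ = (1-ρ)/(1-ρ^(K+1)) = (1-0.62585)/(1-0.62585^11) = 0.3741/0.9942 = 0.3763
P_K = P₀×ρ^K = 0.3763 × 0.62585^10 = 0.3763 × 0.009219 = 0.003469
λ_eff = λ(1-P_K) = 9.2 × (1 - 0.003469) = 9.2 × 0.99653 = 9.1681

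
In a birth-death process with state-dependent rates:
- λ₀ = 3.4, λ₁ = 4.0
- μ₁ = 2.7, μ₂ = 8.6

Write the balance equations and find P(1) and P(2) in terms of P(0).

Balance equations:
State 0: λ₀P₀ = μ₁P₁ → P₁ = (λ₀/μ₁)P₀ = (3.4/2.7)P₀ = 1.2593P₀
State 1: P₂ = (λ₀λ₁)/(μ₁μ₂)P₀ = (3.4×4.0)/(2.7×8.6)P₀ = 0.5857P₀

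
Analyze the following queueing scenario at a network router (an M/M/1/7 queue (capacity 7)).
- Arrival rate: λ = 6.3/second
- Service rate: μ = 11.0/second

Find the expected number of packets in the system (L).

ρ = λ/μ = 6.3/11.0 = 0.57273
P₀ = (1-ρ)/(1-ρ^(K+1)) = (1-0.57273)/(1-0.57273^8) = 0.4273/0.9884 = 0.4323
P_K = P₀×ρ^K = 0.43227 × 0.57273^7 = 0.43227 × 0.020214 = 0.008738
L = ρ[1 - (K+1)ρ^K + Kρ^(K+1)] / [(1-ρ)(1-ρ^(K+1))]
L = 0.57273 × (1 - 8×0.020214 + 7×0.011577) / ((1 - 0.57273) × (1 - 0.011577)) = 1.2467 packets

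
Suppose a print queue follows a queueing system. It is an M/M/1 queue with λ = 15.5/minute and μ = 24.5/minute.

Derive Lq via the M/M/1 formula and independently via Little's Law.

Method 1 (direct): Lq = λ²/(μ(μ-λ)) = 240.25/(24.5 × 9.00) = 1.0896

Method 2 (Little's Law):
W = 1/(μ-λ) = 1/9.00 = 0.111111
Wq = W - 1/μ = 0.111111 - 0.0408163 = 0.070295
Lq = λWq = 15.5 × 0.070295 = 1.0896 ✔ (matches Method 1)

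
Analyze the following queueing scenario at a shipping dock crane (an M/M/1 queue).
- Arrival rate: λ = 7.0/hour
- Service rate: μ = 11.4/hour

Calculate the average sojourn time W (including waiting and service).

First, compute utilization: ρ = λ/μ = 7.0/11.4 = 0.6140
For M/M/1: W = 1/(μ-λ)
W = 1/(11.4-7.0) = 1/4.40
W = 0.2273 hours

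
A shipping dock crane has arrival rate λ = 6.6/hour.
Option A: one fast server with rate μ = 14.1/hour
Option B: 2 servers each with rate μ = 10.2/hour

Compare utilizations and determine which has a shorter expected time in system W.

Option A: single server μ = 14.1 (M/M/1)
  ρ_A = 6.6/14.1 = 0.4681
  W_A = 1/(μ-λ) = 1/(14.1-6.6) = 1/7.50 = 0.1333

Option B: 2 servers μ = 10.2 (M/M/2)
  ρ_B = λ/(cμ) = 6.6/(2×10.2) = 0.3235
  Offered load a = λ/μ = cρ = 6.6/10.2 = 0.6471
  P₀ = [ Σₙ₌₀^1 aⁿ/n! + a^2/(2!(1-ρ)) ]⁻¹
  Σ = a^0/0! + a^1/1! = 1.0000 + 0.6471 = 1.6471
  a^2/(2!(1-ρ)) = 0.4187/(2 × 0.6765) = 0.3095
  P₀ = 1/(1.6471 + 0.3095) = 0.5111
  Lq = P₀·a^2·ρ / (2!(1-ρ)²) = 0.51111 × 0.41869 × 0.32353 / (2 × 0.45761) = 0.07565
  Wq_B = Lq/λ = 0.07565/6.6 = 0.01146
  W_B = Wq_B + 1/μ = 0.01146 + 0.09804 = 0.1095

Since W_B = 0.1095 < W_A = 0.1333, Option B (multiple servers) has the shorter time in system.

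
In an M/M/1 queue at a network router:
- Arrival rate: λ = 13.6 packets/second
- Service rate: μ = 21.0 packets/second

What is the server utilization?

Server utilization: ρ = λ/μ
ρ = 13.6/21.0 = 0.6476
The server is busy 64.76% of the time.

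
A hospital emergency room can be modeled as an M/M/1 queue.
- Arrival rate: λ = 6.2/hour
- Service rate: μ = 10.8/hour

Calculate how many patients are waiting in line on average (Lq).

ρ = λ/μ = 6.2/10.8 = 0.5741
For M/M/1: Lq = λ²/(μ(μ-λ))
Lq = 38.44/(10.8 × 4.60)
Lq = 0.7738 patients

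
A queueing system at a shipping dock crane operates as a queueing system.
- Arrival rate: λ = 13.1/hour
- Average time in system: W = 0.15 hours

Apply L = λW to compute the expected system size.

Little's Law: L = λW
L = 13.1 × 0.15 = 1.9650 containers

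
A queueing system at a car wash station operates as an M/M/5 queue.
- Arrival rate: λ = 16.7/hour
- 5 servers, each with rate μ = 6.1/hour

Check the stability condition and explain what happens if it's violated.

Stability requires ρ = λ/(cμ) < 1
ρ = 16.7/(5 × 6.1) = 16.7/30.50 = 0.5475
Since 0.5475 < 1, the system is STABLE.
The servers are busy 54.75% of the time.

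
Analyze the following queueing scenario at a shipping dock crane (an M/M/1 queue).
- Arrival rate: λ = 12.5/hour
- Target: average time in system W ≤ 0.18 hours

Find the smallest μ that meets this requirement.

For M/M/1: W = 1/(μ-λ)
Need W ≤ 0.18, so 1/(μ-λ) ≤ 0.18
μ - λ ≥ 1/0.18 = 5.5556
μ ≥ 12.5 + 5.5556 = 18.0556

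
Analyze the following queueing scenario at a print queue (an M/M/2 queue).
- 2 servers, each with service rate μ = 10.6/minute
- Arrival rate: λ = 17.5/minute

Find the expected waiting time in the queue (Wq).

Traffic intensity: ρ = λ/(cμ) = 17.5/(2×10.6) = 0.8255
Since ρ = 0.8255 < 1, system is stable.
Offered load a = λ/μ = cρ = 17.5/10.6 = 1.6509
P₀ = [ Σₙ₌₀^1 aⁿ/n! + a^2/(2!(1-ρ)) ]⁻¹
Σ = a^0/0! + a^1/1! = 1.0000 + 1.6509 = 2.6509
a^2/(2!(1-ρ)) = 2.72561/(2 × 0.174528) = 7.8085
P₀ = 1/(2.6509 + 7.8085) = 0.09561
Lq = P₀·a^2·ρ / (2!(1-ρ)²) = 0.095607 × 2.7256 × 0.82547 / (2 × 0.030460) = 3.5310
Wq = Lq/λ = 3.5310/17.5 = 0.2018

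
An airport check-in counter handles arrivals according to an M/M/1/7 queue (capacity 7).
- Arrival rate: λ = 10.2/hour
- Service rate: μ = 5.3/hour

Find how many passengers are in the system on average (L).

ρ = λ/μ = 10.2/5.3 = 1.9245
P₀ = (1-ρ)/(1-ρ^(K+1)) = (1-1.9245)/(1-1.9245^8) = -0.9245/-187.1669 = 0.004939
P_K = P₀×ρ^K = 0.00493944 × 1.9245^7 = 0.00493944 × 97.7745 = 0.4830
L = ρ[1 - (K+1)ρ^K + Kρ^(K+1)] / [(1-ρ)(1-ρ^(K+1))]
L = 1.9245 × (1 - 8×97.7745 + 7×188.1669) / ((1 - 1.9245) × (1 - 188.1669)) = 5.9611 passengers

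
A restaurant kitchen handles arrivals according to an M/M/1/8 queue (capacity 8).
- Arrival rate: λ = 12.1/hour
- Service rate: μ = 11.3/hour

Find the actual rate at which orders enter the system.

ρ = λ/μ = 12.1/11.3 = 1.0708
P₀ = (1-ρ)/(1-ρ^(K+1)) = (1-1.0708)/(1-1.0708^9) = -0.07080/-0.8509 = 0.08321
P_K = P₀×ρ^K = 0.08321 × 1.0708^8 = 0.08321 × 1.7285 = 0.1438
λ_eff = λ(1-P_K) = 12.1 × (1 - 0.143825) = 12.1 × 0.856175 = 10.3597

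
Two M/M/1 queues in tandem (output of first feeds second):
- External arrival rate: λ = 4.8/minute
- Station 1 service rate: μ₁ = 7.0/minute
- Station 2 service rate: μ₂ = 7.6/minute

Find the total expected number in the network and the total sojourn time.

By Jackson's theorem, each station behaves as independent M/M/1.
Station 1: ρ₁ = 4.8/7.0 = 0.6857, L₁ = ρ₁/(1-ρ₁) = λ/(μ₁-λ) = 4.8/2.20 = 2.1818
Station 2: ρ₂ = 4.8/7.6 = 0.6316, L₂ = ρ₂/(1-ρ₂) = λ/(μ₂-λ) = 4.8/2.80 = 1.7143
Total: L = L₁ + L₂ = 2.1818 + 1.7143 = 3.8961
W = L/λ = 3.8961/4.8 = 0.8117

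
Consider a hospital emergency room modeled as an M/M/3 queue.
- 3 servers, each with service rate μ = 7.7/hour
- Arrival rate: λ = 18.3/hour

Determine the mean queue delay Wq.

Traffic intensity: ρ = λ/(cμ) = 18.3/(3×7.7) = 0.7922
Since ρ = 0.7922 < 1, system is stable.
Offered load a = λ/μ = cρ = 18.3/7.7 = 2.3766
P₀ = [ Σₙ₌₀^2 aⁿ/n! + a^3/(3!(1-ρ)) ]⁻¹
Σ = a^0/0! + a^1/1! + a^2/2! = 1.0000 + 2.3766 + 2.8242 = 6.2008
a^3/(3!(1-ρ)) = 13.42397/(6 × 0.2077922) = 10.7671
P₀ = 1/(6.2008 + 10.7671) = 0.05893
Lq = P₀·a^3·ρ / (3!(1-ρ)²) = 0.058935 × 13.4240 × 0.79221 / (6 × 0.043178) = 2.4193
Wq = Lq/λ = 2.4193/18.3 = 0.1322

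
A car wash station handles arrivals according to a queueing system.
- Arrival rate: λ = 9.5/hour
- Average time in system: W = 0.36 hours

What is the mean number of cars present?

Little's Law: L = λW
L = 9.5 × 0.36 = 3.4200 cars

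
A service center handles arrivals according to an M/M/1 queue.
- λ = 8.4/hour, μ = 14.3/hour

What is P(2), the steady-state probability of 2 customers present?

ρ = λ/μ = 8.4/14.3 = 0.5874
P(n) = (1-ρ)ρⁿ
P(2) = (1-0.5874) × 0.5874^2
P(2) = 0.41260 × 0.34504
P(2) = 0.1424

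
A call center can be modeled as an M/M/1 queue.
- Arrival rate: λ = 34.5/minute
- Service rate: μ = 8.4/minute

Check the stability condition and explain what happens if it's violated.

Stability requires ρ = λ/(cμ) < 1
ρ = 34.5/(1 × 8.4) = 34.5/8.40 = 4.1071
Since 4.1071 ≥ 1, the system is UNSTABLE.
Queue grows without bound. Need μ > λ = 34.5.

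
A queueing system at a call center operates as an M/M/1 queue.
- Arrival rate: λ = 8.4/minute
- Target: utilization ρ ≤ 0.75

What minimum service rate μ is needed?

ρ = λ/μ, so μ = λ/ρ
μ ≥ 8.4/0.75 = 11.2000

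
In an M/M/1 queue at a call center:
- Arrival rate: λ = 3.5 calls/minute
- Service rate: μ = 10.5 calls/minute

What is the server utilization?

Server utilization: ρ = λ/μ
ρ = 3.5/10.5 = 0.3333
The server is busy 33.33% of the time.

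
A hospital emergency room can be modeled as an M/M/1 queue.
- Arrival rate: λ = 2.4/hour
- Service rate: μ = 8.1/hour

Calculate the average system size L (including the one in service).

ρ = λ/μ = 2.4/8.1 = 0.2963
For M/M/1: L = λ/(μ-λ)
L = 2.4/(8.1-2.4) = 2.4/5.70
L = 0.4211 patients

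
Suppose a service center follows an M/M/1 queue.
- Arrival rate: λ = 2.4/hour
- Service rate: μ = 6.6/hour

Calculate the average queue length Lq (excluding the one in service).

ρ = λ/μ = 2.4/6.6 = 0.3636
For M/M/1: Lq = λ²/(μ(μ-λ))
Lq = 5.76/(6.6 × 4.20)
Lq = 0.2078 customers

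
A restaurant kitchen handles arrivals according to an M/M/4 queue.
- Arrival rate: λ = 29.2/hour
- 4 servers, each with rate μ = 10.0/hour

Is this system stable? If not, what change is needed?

Stability requires ρ = λ/(cμ) < 1
ρ = 29.2/(4 × 10.0) = 29.2/40.00 = 0.7300
Since 0.7300 < 1, the system is STABLE.
The servers are busy 73.00% of the time.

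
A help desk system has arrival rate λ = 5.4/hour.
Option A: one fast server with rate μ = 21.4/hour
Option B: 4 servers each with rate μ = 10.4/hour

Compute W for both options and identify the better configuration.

Option A: single server μ = 21.4 (M/M/1)
  ρ_A = 5.4/21.4 = 0.2523
  W_A = 1/(μ-λ) = 1/(21.4-5.4) = 1/16.00 = 0.06250

Option B: 4 servers μ = 10.4 (M/M/4)
  ρ_B = λ/(cμ) = 5.4/(4×10.4) = 0.1298
  Offered load a = λ/μ = cρ = 5.4/10.4 = 0.5192
  P₀ = [ Σₙ₌₀^3 aⁿ/n! + a^4/(4!(1-ρ)) ]⁻¹
  Σ = a^0/0! + a^1/1! + a^2/2! + a^3/3! = 1.0000 + 0.51923 + 0.13480 + 0.023331 = 1.6774
  a^4/(4!(1-ρ)) = 0.07268/(24 × 0.8702) = 0.003480
  P₀ = 1/(1.6774 + 0.003480) = 0.5949
  Lq = P₀·a^4·ρ / (4!(1-ρ)²) = 0.59494 × 0.072684 × 0.12981 / (24 × 0.75723) = 0.0003089
  Wq_B = Lq/λ = 0.0003089/5.4 = 0.00005720
  W_B = Wq_B + 1/μ = 0.00005720 + 0.09615 = 0.09621

Since W_A = 0.06250 < W_B = 0.09621, Option A (single fast server) has the shorter time in system.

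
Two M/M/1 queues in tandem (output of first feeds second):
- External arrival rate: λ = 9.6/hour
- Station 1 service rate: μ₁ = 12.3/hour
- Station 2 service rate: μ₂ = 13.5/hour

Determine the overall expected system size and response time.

By Jackson's theorem, each station behaves as independent M/M/1.
Station 1: ρ₁ = 9.6/12.3 = 0.7805, L₁ = ρ₁/(1-ρ₁) = λ/(μ₁-λ) = 9.6/2.70 = 3.5556
Station 2: ρ₂ = 9.6/13.5 = 0.7111, L₂ = ρ₂/(1-ρ₂) = λ/(μ₂-λ) = 9.6/3.90 = 2.4615
Total: L = L₁ + L₂ = 3.5556 + 2.4615 = 6.0171
W = L/λ = 6.0171/9.6 = 0.6268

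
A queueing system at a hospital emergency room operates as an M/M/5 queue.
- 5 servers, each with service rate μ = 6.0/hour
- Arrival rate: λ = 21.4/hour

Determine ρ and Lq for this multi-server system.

Traffic intensity: ρ = λ/(cμ) = 21.4/(5×6.0) = 0.7133
Since ρ = 0.7133 < 1, system is stable.
Offered load a = λ/μ = cρ = 21.4/6.0 = 3.5667
P₀ = [ Σₙ₌₀^4 aⁿ/n! + a^5/(5!(1-ρ)) ]⁻¹
Σ = a^0/0! + a^1/1! + a^2/2! + a^3/3! + a^4/4! = 1.00000 + 3.56667 + 6.36056 + 7.56199 + 6.74278 = 25.2320
a^5/(5!(1-ρ)) = 577.1818/(120 × 0.286667) = 16.7785
P₀ = 1/(25.2320 + 16.7785) = 0.02380
Lq = P₀·a^5·ρ / (5!(1-ρ)²) = 0.023804 × 577.1818 × 0.71333 / (120 × 0.082178) = 0.9938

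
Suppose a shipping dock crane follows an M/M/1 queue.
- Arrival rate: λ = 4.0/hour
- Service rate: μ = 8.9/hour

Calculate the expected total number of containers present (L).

ρ = λ/μ = 4.0/8.9 = 0.4494
For M/M/1: L = λ/(μ-λ)
L = 4.0/(8.9-4.0) = 4.0/4.90
L = 0.8163 containers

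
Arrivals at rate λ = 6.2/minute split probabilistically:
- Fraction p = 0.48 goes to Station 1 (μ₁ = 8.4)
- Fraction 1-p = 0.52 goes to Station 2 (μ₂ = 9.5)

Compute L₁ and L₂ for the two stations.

Effective rates: λ₁ = 6.2×0.48 = 2.976, λ₂ = 6.2×0.52 = 3.224
Station 1: ρ₁ = 2.976/8.4 = 0.3543, L₁ = ρ₁/(1-ρ₁) = 0.3543/(1-0.3543) = 0.5487
Station 2: ρ₂ = 3.224/9.5 = 0.33937, L₂ = ρ₂/(1-ρ₂) = 0.33937/(1-0.33937) = 0.5137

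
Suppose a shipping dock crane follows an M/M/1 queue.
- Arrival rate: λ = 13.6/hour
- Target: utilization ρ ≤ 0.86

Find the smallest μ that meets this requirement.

ρ = λ/μ, so μ = λ/ρ
μ ≥ 13.6/0.86 = 15.8140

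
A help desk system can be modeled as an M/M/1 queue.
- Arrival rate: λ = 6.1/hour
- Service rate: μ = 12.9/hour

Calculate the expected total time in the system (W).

First, compute utilization: ρ = λ/μ = 6.1/12.9 = 0.4729
For M/M/1: W = 1/(μ-λ)
W = 1/(12.9-6.1) = 1/6.80
W = 0.1471 hours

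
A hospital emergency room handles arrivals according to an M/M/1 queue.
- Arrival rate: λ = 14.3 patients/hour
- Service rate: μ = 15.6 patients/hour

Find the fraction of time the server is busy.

Server utilization: ρ = λ/μ
ρ = 14.3/15.6 = 0.9167
The server is busy 91.67% of the time.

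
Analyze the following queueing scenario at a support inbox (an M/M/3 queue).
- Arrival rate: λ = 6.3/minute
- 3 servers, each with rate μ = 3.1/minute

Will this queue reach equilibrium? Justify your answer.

Stability requires ρ = λ/(cμ) < 1
ρ = 6.3/(3 × 3.1) = 6.3/9.30 = 0.6774
Since 0.6774 < 1, the system is STABLE.
The servers are busy 67.74% of the time.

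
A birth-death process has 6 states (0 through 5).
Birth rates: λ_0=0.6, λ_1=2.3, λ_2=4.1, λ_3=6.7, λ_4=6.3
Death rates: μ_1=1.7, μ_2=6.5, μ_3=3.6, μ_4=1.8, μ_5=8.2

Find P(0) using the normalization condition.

Ratios P(n)/P(0) = (λ₀···λₙ₋₁)/(μ₁···μₙ):
P(1)/P(0) = (0.6)/(1.7) = 0.35294
P(2)/P(0) = (0.6×2.3)/(1.7×6.5) = 0.12489
P(3)/P(0) = (0.6×2.3×4.1)/(1.7×6.5×3.6) = 0.14223
P(4)/P(0) = (0.6×2.3×4.1×6.7)/(1.7×6.5×3.6×1.8) = 0.52942
P(5)/P(0) = (0.6×2.3×4.1×6.7×6.3)/(1.7×6.5×3.6×1.8×8.2) = 0.40675

Normalization: ∑ P(n) = 1
P(0) × (1.0000 + 0.35294 + 0.12489 + 0.14223 + 0.52942 + 0.40675) = 1
P(0) × 2.5562 = 1
P(0) = 1/2.5562 = 0.3912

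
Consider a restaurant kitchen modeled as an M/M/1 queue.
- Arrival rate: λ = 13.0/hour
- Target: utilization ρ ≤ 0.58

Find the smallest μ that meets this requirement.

ρ = λ/μ, so μ = λ/ρ
μ ≥ 13.0/0.58 = 22.4138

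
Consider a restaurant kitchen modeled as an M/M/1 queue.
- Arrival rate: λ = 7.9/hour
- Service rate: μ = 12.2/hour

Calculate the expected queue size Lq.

ρ = λ/μ = 7.9/12.2 = 0.6475
For M/M/1: Lq = λ²/(μ(μ-λ))
Lq = 62.41/(12.2 × 4.30)
Lq = 1.1897 orders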